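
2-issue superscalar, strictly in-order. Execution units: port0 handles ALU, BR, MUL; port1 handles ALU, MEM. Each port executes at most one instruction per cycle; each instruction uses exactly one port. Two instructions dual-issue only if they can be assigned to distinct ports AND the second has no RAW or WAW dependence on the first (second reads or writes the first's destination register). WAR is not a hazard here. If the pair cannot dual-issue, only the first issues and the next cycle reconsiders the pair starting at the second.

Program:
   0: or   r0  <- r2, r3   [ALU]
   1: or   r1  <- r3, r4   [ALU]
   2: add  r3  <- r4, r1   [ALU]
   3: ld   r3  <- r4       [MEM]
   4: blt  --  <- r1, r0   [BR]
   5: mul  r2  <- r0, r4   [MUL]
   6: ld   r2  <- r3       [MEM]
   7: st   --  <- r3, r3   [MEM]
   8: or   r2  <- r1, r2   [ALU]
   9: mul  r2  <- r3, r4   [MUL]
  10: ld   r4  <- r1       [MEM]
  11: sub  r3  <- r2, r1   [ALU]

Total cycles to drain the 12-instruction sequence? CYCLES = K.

CYCLES = 8

c0: i0&i1 or.ALU+or.ALU  pair
c1: i2 add.ALU  WAW r3
c2: i3&i4 ld.MEM+blt.BR  pair
c3: i5 mul.MUL  WAW r2
c4: i6 ld.MEM  no-port MEM/MEM
c5: i7&i8 st.MEM+or.ALU  pair
c6: i9&i10 mul.MUL+ld.MEM  pair
c7: i11 sub.ALU  tail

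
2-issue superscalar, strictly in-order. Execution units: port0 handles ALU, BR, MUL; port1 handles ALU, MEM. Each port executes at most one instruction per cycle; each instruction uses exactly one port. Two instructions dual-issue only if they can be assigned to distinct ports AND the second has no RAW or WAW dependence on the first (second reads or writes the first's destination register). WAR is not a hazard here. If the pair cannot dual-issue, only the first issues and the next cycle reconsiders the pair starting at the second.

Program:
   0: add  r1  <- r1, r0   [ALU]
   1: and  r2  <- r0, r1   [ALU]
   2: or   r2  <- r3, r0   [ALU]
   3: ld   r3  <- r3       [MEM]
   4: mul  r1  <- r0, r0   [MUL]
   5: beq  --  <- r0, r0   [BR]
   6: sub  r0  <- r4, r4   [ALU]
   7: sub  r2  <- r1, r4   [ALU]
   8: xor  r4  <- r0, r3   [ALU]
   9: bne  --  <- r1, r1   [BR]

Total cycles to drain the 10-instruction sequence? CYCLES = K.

c0: i0 add  RAW r1
c1: i1 and  WAW r2
c2: i2&i3 or/ld  2-wide
c3: i4 mul  no-port MUL/BR
c4: i5&i6 beq/sub  2-wide
c5: i7&i8 sub/xor  2-wide
c6: i9 bne  tail

CYCLES = 7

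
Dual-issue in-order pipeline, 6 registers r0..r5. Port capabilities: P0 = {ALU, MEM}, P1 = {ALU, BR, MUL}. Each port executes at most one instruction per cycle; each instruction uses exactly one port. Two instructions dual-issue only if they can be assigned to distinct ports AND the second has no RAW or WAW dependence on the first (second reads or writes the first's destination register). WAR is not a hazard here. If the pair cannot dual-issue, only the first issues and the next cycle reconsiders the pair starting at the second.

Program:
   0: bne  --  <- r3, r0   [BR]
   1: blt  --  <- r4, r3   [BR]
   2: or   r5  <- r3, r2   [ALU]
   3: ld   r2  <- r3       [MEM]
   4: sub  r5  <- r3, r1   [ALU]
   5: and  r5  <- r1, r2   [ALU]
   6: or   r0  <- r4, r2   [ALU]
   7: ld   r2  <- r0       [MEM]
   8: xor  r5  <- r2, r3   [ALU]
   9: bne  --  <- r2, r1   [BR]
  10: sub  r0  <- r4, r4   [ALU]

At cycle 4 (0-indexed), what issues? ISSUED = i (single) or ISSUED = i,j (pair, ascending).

ISSUED = 7

t=0 i0:bne ; no-port BR/BR
t=1 i1&i2:blt or ; dual
t=2 i3&i4:ld sub ; dual
t=3 i5&i6:and or ; dual
t=4 i7:ld ; RAW r2
t=5 i8&i9:xor bne ; dual
t=6 i10:sub ; tail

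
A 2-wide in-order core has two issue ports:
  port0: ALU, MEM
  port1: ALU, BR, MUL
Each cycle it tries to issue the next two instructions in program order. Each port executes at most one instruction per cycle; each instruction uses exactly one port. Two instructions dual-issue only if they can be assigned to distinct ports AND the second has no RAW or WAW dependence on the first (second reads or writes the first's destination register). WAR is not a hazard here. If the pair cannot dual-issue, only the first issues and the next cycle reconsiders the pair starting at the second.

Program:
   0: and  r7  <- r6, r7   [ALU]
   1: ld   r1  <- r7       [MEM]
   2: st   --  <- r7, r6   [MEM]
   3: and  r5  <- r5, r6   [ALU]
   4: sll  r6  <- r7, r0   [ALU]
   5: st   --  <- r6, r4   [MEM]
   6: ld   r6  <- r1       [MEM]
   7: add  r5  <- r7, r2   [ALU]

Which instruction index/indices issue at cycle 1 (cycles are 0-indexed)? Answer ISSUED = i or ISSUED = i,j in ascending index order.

ISSUED = 1

#0 head=0: and.ALU i0 RAW r7
#1 head=1: ld.MEM i1 no-port MEM/MEM
#2 head=2: st.MEM;and.ALU i2/i3 dual
#3 head=4: sll.ALU i4 RAW r6
#4 head=5: st.MEM i5 no-port MEM/MEM
#5 head=6: ld.MEM;add.ALU i6/i7 dual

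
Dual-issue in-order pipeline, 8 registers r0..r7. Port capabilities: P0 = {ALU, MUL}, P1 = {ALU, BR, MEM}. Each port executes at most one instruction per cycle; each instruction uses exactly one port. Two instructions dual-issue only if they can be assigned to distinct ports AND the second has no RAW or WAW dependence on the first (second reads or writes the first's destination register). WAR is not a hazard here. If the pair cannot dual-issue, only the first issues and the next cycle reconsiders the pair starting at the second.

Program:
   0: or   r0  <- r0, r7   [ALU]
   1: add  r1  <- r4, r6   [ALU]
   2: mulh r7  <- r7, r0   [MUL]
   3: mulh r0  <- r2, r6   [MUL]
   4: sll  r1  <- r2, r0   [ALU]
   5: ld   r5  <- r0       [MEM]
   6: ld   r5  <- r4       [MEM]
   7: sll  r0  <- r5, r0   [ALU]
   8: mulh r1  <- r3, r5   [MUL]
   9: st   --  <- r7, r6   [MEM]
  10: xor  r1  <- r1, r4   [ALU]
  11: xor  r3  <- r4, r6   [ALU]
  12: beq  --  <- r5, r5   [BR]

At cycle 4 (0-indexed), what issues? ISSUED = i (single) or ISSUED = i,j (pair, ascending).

  cy0 -> i0,i1 (or;add) 2-wide
  cy1 -> i2 (mulh) no-port MUL/MUL
  cy2 -> i3 (mulh) RAW r0
  cy3 -> i4,i5 (sll;ld) 2-wide
  cy4 -> i6 (ld) RAW r5
  cy5 -> i7,i8 (sll;mulh) 2-wide
  cy6 -> i9,i10 (st;xor) 2-wide
  cy7 -> i11,i12 (xor;beq) 2-wide

ISSUED = 6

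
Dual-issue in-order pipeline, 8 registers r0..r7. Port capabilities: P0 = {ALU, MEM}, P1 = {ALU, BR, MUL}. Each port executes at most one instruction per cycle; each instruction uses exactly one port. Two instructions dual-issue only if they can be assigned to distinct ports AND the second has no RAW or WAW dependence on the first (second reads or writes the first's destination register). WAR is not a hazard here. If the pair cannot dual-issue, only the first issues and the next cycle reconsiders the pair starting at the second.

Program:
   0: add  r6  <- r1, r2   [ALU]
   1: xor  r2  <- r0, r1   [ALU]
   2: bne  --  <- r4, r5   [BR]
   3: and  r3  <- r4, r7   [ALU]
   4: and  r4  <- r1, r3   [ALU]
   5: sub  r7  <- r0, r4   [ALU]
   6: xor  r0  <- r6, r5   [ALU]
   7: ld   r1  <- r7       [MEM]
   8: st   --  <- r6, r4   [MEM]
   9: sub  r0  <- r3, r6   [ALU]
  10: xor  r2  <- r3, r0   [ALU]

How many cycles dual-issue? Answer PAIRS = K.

#0 head=0: add.ALU;xor.ALU i0/i1 2-wide
#1 head=2: bne.BR;and.ALU i2/i3 2-wide
#2 head=4: and.ALU i4 RAW r4
#3 head=5: sub.ALU;xor.ALU i5/i6 2-wide
#4 head=7: ld.MEM i7 no-port MEM/MEM
#5 head=8: st.MEM;sub.ALU i8/i9 2-wide
#6 head=10: xor.ALU i10 tail

PAIRS = 4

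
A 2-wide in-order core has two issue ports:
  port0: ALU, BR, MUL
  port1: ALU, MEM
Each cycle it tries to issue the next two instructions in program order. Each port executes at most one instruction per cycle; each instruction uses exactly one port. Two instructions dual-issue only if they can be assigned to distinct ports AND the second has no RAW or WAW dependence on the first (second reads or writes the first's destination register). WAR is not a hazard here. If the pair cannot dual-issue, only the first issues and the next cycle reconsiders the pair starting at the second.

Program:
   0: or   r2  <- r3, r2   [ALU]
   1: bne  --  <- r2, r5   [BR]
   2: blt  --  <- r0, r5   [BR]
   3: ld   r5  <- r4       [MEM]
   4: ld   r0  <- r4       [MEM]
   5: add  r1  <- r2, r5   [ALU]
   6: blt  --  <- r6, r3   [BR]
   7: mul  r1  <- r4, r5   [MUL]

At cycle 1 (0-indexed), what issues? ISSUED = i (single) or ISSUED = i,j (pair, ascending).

ISSUED = 1

  cy0 -> i0 (or) RAW r2
  cy1 -> i1 (bne) no-port BR/BR
  cy2 -> i2,i3 (blt+ld) dual
  cy3 -> i4,i5 (ld+add) dual
  cy4 -> i6 (blt) no-port BR/MUL
  cy5 -> i7 (mul) tail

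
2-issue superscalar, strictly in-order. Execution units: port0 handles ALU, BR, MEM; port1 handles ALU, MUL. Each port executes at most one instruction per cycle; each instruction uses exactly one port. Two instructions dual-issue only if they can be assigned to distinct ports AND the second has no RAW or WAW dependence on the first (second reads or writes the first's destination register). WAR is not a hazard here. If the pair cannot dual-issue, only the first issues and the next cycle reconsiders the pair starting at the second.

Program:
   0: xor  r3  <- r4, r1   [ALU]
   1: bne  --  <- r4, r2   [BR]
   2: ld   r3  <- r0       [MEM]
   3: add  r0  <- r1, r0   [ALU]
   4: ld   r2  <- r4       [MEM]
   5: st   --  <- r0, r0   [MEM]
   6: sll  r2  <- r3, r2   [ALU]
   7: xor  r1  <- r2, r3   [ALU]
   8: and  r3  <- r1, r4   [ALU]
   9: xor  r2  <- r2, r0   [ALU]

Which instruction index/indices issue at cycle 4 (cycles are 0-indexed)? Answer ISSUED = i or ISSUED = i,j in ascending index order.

ISSUED = 7

t=0 i0/i1:xor bne ; 2-wide
t=1 i2/i3:ld add ; 2-wide
t=2 i4:ld ; no-port MEM/MEM
t=3 i5/i6:st sll ; 2-wide
t=4 i7:xor ; RAW r1
t=5 i8/i9:and xor ; 2-wide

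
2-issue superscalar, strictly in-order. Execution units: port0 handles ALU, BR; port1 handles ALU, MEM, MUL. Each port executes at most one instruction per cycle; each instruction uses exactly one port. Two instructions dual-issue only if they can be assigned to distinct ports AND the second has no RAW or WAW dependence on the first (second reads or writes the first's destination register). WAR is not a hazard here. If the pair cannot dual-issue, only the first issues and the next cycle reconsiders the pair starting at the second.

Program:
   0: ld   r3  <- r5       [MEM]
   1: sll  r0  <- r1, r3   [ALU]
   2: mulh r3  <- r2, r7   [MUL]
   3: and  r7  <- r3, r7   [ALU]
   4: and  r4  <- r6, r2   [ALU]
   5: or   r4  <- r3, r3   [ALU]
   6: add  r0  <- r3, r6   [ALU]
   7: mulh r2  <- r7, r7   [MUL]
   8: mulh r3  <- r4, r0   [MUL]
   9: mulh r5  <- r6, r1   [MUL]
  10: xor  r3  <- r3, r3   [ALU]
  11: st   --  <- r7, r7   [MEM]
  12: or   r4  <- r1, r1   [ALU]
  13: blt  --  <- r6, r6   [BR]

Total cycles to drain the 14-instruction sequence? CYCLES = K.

t=0 i0:ld ; RAW r3
t=1 i1&i2:sll mulh ; dual
t=2 i3&i4:and and ; dual
t=3 i5&i6:or add ; dual
t=4 i7:mulh ; no-port MUL/MUL
t=5 i8:mulh ; no-port MUL/MUL
t=6 i9&i10:mulh xor ; dual
t=7 i11&i12:st or ; dual
t=8 i13:blt ; tail

CYCLES = 9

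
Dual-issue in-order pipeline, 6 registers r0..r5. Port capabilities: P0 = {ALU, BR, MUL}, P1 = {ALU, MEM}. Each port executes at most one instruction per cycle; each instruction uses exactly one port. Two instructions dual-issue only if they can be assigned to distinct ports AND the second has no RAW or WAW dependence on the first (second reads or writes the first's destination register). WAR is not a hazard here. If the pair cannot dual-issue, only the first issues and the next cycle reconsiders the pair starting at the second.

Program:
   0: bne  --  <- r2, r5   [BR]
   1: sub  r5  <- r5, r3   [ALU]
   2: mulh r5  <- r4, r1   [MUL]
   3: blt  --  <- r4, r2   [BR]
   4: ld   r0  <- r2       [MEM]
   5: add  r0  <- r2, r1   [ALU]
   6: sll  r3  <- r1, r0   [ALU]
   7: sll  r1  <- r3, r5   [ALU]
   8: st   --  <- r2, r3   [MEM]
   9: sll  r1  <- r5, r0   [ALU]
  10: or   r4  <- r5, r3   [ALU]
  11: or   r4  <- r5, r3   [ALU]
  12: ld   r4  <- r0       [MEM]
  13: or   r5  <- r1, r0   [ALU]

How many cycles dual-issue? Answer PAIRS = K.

0. bne;sub @i0,i1  | pair
1. mulh @i2  | no-port MUL/BR
2. blt;ld @i3,i4  | pair
3. add @i5  | RAW r0
4. sll @i6  | RAW r3
5. sll;st @i7,i8  | pair
6. sll;or @i9,i10  | pair
7. or @i11  | WAW r4
8. ld;or @i12,i13  | pair

PAIRS = 5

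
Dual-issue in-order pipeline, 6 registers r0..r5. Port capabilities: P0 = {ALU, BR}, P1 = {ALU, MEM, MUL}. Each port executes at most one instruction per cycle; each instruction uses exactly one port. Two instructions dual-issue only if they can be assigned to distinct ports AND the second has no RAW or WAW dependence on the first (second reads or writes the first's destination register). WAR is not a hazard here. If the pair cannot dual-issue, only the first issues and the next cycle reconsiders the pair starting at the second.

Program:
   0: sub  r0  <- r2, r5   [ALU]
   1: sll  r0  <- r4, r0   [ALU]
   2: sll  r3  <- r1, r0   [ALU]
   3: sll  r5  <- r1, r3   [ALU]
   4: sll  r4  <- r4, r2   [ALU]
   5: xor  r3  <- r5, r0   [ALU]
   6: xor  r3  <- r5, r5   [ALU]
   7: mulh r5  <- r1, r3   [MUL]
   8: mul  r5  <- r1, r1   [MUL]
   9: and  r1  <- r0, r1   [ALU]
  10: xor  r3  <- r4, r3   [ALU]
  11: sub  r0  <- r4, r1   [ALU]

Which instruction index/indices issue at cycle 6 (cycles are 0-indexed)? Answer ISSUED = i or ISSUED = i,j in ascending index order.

ISSUED = 7

  cy0 -> i0 (sub.ALU) RAW+WAW r0
  cy1 -> i1 (sll.ALU) RAW r0
  cy2 -> i2 (sll.ALU) RAW r3
  cy3 -> i3/i4 (sll.ALU sll.ALU) 2-wide
  cy4 -> i5 (xor.ALU) WAW r3
  cy5 -> i6 (xor.ALU) RAW r3
  cy6 -> i7 (mulh.MUL) no-port MUL/MUL
  cy7 -> i8/i9 (mul.MUL and.ALU) 2-wide
  cy8 -> i10/i11 (xor.ALU sub.ALU) 2-wide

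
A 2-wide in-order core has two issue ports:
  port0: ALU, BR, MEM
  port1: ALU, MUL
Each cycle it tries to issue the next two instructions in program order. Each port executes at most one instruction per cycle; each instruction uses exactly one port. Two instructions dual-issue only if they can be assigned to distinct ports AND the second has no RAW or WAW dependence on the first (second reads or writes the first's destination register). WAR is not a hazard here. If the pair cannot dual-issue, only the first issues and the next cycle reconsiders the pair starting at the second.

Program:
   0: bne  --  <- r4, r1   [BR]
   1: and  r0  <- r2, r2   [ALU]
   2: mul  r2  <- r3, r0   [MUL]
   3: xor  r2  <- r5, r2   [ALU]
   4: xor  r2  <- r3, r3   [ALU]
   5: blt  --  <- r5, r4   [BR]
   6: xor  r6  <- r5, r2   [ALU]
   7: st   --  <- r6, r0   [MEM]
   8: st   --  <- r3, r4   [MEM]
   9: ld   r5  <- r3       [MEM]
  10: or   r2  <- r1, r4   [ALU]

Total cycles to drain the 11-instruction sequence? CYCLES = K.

  cy0 -> i0+i1 (bne;and) dual
  cy1 -> i2 (mul) RAW+WAW r2
  cy2 -> i3 (xor) WAW r2
  cy3 -> i4+i5 (xor;blt) dual
  cy4 -> i6 (xor) RAW r6
  cy5 -> i7 (st) no-port MEM/MEM
  cy6 -> i8 (st) no-port MEM/MEM
  cy7 -> i9+i10 (ld;or) dual

CYCLES = 8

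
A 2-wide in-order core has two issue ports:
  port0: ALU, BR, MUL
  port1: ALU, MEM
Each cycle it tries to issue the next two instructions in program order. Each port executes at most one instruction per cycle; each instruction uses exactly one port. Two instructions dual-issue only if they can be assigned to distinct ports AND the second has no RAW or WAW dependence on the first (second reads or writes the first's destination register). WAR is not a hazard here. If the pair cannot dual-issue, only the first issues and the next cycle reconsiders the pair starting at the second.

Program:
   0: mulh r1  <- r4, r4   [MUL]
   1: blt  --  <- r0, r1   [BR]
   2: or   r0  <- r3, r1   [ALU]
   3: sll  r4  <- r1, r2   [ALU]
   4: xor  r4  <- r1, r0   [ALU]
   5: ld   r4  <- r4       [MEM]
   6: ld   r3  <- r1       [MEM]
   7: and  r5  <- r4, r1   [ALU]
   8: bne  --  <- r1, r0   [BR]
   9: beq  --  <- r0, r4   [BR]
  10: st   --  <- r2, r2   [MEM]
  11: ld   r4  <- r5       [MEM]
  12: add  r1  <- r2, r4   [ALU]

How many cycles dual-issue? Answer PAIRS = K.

PAIRS = 3

0. mulh @i0  | no-port MUL/BR
1. blt or @i1/i2  | pair
2. sll @i3  | WAW r4
3. xor @i4  | RAW+WAW r4
4. ld @i5  | no-port MEM/MEM
5. ld and @i6/i7  | pair
6. bne @i8  | no-port BR/BR
7. beq st @i9/i10  | pair
8. ld @i11  | RAW r4
9. add @i12  | tail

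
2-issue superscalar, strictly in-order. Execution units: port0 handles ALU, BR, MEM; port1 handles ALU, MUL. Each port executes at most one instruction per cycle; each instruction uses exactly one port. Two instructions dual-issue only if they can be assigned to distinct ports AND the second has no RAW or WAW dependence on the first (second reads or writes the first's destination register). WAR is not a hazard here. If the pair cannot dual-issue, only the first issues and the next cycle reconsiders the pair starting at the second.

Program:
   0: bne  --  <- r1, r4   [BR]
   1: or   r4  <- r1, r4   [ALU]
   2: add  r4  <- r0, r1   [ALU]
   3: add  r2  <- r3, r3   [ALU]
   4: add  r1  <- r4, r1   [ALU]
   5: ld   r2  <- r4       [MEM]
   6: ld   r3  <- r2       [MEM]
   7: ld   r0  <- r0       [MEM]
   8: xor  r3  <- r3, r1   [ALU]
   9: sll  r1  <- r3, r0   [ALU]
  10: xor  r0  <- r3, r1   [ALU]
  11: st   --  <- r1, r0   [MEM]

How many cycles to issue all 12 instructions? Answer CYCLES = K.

#0 head=0: bne.BR+or.ALU i0+i1 dual
#1 head=2: add.ALU+add.ALU i2+i3 dual
#2 head=4: add.ALU+ld.MEM i4+i5 dual
#3 head=6: ld.MEM i6 no-port MEM/MEM
#4 head=7: ld.MEM+xor.ALU i7+i8 dual
#5 head=9: sll.ALU i9 RAW r1
#6 head=10: xor.ALU i10 RAW r0
#7 head=11: st.MEM i11 tail

CYCLES = 8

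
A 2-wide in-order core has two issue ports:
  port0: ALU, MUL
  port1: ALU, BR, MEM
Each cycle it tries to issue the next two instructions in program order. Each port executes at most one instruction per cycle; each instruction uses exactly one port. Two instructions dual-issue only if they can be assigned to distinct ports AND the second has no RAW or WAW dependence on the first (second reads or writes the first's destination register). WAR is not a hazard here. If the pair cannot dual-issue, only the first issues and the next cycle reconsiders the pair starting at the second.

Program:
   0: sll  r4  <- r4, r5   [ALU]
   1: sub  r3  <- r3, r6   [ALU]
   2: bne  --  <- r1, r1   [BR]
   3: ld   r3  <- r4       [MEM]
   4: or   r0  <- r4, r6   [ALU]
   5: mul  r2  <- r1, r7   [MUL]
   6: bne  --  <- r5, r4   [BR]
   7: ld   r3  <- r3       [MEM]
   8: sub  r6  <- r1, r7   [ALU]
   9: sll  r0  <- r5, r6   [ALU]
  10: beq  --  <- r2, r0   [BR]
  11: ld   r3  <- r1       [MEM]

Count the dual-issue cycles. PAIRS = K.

PAIRS = 4

0. sll.ALU sub.ALU @i0+i1  | 2-wide
1. bne.BR @i2  | no-port BR/MEM
2. ld.MEM or.ALU @i3+i4  | 2-wide
3. mul.MUL bne.BR @i5+i6  | 2-wide
4. ld.MEM sub.ALU @i7+i8  | 2-wide
5. sll.ALU @i9  | RAW r0
6. beq.BR @i10  | no-port BR/MEM
7. ld.MEM @i11  | tail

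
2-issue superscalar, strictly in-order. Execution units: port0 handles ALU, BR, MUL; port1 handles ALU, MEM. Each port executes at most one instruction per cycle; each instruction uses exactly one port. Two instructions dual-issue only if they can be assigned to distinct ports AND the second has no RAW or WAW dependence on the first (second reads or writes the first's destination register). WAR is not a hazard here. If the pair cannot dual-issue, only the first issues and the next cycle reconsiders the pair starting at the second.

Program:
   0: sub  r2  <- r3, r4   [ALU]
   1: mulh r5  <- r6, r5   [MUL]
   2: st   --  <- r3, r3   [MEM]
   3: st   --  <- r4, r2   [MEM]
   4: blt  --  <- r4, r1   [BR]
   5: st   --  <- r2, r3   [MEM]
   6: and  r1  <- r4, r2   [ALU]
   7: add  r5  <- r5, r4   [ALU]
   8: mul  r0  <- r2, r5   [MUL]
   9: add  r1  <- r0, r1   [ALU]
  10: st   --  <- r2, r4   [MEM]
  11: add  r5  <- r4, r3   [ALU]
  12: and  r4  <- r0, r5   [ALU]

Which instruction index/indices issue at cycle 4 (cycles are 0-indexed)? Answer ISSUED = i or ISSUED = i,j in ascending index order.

t=0 i0/i1:sub+mulh ; dual
t=1 i2:st ; no-port MEM/MEM
t=2 i3/i4:st+blt ; dual
t=3 i5/i6:st+and ; dual
t=4 i7:add ; RAW r5
t=5 i8:mul ; RAW r0
t=6 i9/i10:add+st ; dual
t=7 i11:add ; RAW r5
t=8 i12:and ; tail

ISSUED = 7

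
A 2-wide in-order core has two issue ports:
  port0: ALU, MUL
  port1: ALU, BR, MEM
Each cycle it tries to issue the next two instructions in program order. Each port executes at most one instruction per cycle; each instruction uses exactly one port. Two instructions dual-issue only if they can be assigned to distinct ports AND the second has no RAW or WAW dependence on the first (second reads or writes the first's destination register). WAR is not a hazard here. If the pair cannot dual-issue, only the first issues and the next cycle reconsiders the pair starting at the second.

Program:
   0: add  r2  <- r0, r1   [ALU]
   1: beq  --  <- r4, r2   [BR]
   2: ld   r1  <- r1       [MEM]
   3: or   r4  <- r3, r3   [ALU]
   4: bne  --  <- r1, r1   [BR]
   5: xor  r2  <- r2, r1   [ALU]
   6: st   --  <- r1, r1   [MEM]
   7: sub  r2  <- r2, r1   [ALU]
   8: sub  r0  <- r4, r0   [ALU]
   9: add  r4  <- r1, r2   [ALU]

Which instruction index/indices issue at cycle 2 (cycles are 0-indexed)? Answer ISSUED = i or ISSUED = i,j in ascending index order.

ISSUED = 2,3

t=0 i0:add ; RAW r2
t=1 i1:beq ; no-port BR/MEM
t=2 i2&i3:ld or ; 2-wide
t=3 i4&i5:bne xor ; 2-wide
t=4 i6&i7:st sub ; 2-wide
t=5 i8&i9:sub add ; 2-wide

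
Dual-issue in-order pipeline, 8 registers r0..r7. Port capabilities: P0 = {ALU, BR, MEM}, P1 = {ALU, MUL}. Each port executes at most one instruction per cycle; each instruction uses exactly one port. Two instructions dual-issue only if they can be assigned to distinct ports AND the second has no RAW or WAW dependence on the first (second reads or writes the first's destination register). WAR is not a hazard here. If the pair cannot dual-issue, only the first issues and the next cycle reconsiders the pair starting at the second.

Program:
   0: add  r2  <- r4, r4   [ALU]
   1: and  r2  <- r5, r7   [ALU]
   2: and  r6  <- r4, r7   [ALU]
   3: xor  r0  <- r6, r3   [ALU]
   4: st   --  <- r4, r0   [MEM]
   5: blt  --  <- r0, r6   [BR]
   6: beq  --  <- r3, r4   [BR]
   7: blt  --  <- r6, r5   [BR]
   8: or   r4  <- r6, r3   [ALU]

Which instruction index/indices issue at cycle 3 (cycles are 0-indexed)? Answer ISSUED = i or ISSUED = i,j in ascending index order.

[0] i0  add.ALU  -- WAW r2
[1] i1/i2  and.ALU;and.ALU  -- pair
[2] i3  xor.ALU  -- RAW r0
[3] i4  st.MEM  -- no-port MEM/BR
[4] i5  blt.BR  -- no-port BR/BR
[5] i6  beq.BR  -- no-port BR/BR
[6] i7/i8  blt.BR;or.ALU  -- pair

ISSUED = 4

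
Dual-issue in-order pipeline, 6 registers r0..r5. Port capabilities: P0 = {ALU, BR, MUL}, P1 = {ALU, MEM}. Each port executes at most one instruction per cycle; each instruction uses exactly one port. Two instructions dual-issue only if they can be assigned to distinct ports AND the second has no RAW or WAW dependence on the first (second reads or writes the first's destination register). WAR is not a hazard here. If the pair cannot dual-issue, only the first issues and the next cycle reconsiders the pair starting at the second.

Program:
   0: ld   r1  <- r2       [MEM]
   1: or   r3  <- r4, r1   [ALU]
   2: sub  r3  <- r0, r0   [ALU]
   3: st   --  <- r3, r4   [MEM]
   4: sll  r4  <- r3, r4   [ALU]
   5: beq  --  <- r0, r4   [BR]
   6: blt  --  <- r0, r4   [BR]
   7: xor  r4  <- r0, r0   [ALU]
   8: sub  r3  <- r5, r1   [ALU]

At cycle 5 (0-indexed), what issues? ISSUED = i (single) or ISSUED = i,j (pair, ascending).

  cy0 -> i0 (ld.MEM) RAW r1
  cy1 -> i1 (or.ALU) WAW r3
  cy2 -> i2 (sub.ALU) RAW r3
  cy3 -> i3+i4 (st.MEM;sll.ALU) pair
  cy4 -> i5 (beq.BR) no-port BR/BR
  cy5 -> i6+i7 (blt.BR;xor.ALU) pair
  cy6 -> i8 (sub.ALU) tail

ISSUED = 6,7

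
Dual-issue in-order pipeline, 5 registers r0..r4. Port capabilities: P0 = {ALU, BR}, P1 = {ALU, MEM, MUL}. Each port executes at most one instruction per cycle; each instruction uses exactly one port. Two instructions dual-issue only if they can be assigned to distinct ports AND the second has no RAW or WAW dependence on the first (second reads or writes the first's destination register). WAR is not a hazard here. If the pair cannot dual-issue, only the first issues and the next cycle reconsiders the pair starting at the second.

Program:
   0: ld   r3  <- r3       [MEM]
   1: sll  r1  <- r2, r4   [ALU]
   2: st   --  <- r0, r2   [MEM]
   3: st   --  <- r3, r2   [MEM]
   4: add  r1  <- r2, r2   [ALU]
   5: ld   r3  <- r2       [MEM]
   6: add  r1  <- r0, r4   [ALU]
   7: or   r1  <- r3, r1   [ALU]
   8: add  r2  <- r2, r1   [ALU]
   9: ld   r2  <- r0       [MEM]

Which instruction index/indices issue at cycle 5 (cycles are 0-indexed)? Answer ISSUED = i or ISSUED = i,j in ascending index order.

ISSUED = 8

#0 head=0: ld.MEM/sll.ALU i0&i1 dual
#1 head=2: st.MEM i2 no-port MEM/MEM
#2 head=3: st.MEM/add.ALU i3&i4 dual
#3 head=5: ld.MEM/add.ALU i5&i6 dual
#4 head=7: or.ALU i7 RAW r1
#5 head=8: add.ALU i8 WAW r2
#6 head=9: ld.MEM i9 tail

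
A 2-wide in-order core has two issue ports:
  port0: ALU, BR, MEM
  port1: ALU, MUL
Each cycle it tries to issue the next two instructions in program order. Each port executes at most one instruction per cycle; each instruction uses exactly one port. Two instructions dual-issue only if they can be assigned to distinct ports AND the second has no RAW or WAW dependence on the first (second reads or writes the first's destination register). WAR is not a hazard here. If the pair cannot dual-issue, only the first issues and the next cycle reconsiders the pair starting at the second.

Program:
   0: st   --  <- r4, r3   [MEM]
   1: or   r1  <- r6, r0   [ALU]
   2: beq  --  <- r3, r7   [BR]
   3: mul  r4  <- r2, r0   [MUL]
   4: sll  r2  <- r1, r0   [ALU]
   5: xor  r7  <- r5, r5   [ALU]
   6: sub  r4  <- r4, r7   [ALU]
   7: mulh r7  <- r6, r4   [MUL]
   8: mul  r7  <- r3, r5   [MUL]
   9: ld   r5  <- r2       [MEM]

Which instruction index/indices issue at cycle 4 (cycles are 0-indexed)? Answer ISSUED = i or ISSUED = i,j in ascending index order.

t=0 i0,i1:st/or ; pair
t=1 i2,i3:beq/mul ; pair
t=2 i4,i5:sll/xor ; pair
t=3 i6:sub ; RAW r4
t=4 i7:mulh ; no-port MUL/MUL
t=5 i8,i9:mul/ld ; pair

ISSUED = 7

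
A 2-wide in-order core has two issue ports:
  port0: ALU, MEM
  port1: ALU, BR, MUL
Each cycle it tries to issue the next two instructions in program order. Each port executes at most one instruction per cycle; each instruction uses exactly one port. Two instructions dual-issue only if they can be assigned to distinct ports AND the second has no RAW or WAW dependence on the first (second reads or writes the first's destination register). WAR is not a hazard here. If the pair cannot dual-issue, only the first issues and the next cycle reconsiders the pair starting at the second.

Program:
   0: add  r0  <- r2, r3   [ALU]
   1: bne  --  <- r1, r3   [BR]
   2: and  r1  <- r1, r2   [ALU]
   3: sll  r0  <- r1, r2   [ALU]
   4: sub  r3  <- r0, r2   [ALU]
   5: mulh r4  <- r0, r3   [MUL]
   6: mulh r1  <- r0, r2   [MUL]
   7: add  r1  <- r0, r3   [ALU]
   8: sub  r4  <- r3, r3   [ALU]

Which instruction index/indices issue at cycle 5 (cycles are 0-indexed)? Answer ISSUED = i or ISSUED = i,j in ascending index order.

t=0 i0+i1:add.ALU+bne.BR ; dual
t=1 i2:and.ALU ; RAW r1
t=2 i3:sll.ALU ; RAW r0
t=3 i4:sub.ALU ; RAW r3
t=4 i5:mulh.MUL ; no-port MUL/MUL
t=5 i6:mulh.MUL ; WAW r1
t=6 i7+i8:add.ALU+sub.ALU ; dual

ISSUED = 6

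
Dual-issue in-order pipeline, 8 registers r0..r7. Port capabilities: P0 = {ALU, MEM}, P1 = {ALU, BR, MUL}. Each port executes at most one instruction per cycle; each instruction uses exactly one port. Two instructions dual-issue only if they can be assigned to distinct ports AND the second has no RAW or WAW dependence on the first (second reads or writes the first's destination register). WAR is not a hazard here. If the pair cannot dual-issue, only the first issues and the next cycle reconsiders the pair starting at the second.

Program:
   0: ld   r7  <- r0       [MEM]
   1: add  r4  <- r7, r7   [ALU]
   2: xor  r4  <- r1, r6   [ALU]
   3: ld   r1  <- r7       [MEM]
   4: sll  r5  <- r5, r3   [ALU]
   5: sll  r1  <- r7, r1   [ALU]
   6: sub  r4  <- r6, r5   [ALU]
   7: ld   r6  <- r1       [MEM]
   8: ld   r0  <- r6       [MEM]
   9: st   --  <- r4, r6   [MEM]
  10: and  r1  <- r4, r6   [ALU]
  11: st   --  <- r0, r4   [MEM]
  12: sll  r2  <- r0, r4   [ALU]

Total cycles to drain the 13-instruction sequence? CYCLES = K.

CYCLES = 8

c0: i0 ld.MEM  RAW r7
c1: i1 add.ALU  WAW r4
c2: i2/i3 xor.ALU;ld.MEM  dual
c3: i4/i5 sll.ALU;sll.ALU  dual
c4: i6/i7 sub.ALU;ld.MEM  dual
c5: i8 ld.MEM  no-port MEM/MEM
c6: i9/i10 st.MEM;and.ALU  dual
c7: i11/i12 st.MEM;sll.ALU  dual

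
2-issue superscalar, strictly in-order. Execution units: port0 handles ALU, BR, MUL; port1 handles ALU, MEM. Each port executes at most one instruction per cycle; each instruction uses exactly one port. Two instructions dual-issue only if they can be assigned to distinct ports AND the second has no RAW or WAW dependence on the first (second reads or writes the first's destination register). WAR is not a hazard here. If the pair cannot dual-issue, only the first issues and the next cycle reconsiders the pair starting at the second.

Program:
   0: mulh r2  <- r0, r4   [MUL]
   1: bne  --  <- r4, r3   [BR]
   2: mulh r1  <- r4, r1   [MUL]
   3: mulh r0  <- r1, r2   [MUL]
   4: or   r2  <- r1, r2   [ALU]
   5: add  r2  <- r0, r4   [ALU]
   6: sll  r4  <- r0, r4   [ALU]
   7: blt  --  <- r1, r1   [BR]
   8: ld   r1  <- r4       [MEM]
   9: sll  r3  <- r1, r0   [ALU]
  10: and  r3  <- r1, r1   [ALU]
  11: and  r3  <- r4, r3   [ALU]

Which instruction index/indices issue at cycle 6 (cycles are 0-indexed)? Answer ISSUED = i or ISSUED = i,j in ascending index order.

t=0 i0:mulh.MUL ; no-port MUL/BR
t=1 i1:bne.BR ; no-port BR/MUL
t=2 i2:mulh.MUL ; no-port MUL/MUL
t=3 i3,i4:mulh.MUL;or.ALU ; 2-wide
t=4 i5,i6:add.ALU;sll.ALU ; 2-wide
t=5 i7,i8:blt.BR;ld.MEM ; 2-wide
t=6 i9:sll.ALU ; WAW r3
t=7 i10:and.ALU ; RAW+WAW r3
t=8 i11:and.ALU ; tail

ISSUED = 9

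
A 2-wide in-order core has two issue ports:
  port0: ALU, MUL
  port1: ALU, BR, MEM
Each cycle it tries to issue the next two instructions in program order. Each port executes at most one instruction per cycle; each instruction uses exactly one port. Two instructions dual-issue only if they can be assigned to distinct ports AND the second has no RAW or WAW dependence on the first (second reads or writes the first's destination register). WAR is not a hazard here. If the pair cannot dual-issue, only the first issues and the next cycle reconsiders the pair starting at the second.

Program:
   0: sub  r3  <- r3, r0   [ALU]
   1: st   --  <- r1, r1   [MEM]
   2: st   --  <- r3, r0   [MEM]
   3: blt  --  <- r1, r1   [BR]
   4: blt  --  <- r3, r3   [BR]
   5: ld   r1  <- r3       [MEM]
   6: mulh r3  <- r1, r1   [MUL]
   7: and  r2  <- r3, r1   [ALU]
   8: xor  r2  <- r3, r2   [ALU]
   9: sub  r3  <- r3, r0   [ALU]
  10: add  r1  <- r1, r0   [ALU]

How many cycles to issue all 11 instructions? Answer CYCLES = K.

c0: i0/i1 sub/st  pair
c1: i2 st  no-port MEM/BR
c2: i3 blt  no-port BR/BR
c3: i4 blt  no-port BR/MEM
c4: i5 ld  RAW r1
c5: i6 mulh  RAW r3
c6: i7 and  RAW+WAW r2
c7: i8/i9 xor/sub  pair
c8: i10 add  tail

CYCLES = 9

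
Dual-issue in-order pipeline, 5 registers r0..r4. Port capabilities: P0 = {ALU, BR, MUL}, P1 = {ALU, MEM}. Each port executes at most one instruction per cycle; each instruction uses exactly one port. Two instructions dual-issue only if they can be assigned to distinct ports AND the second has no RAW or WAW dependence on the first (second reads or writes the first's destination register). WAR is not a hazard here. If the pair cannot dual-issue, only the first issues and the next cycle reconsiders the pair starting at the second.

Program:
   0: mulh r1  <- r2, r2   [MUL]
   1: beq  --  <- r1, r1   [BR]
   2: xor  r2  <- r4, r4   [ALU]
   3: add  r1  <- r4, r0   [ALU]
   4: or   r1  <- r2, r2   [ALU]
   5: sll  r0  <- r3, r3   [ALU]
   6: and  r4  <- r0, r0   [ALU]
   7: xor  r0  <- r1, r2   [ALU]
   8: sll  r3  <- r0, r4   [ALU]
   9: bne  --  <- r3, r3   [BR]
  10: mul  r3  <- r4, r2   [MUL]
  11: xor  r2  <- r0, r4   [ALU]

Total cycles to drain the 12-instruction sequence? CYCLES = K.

CYCLES = 8

[0] i0  mulh  -- no-port MUL/BR
[1] i1,i2  beq/xor  -- 2-wide
[2] i3  add  -- WAW r1
[3] i4,i5  or/sll  -- 2-wide
[4] i6,i7  and/xor  -- 2-wide
[5] i8  sll  -- RAW r3
[6] i9  bne  -- no-port BR/MUL
[7] i10,i11  mul/xor  -- 2-wide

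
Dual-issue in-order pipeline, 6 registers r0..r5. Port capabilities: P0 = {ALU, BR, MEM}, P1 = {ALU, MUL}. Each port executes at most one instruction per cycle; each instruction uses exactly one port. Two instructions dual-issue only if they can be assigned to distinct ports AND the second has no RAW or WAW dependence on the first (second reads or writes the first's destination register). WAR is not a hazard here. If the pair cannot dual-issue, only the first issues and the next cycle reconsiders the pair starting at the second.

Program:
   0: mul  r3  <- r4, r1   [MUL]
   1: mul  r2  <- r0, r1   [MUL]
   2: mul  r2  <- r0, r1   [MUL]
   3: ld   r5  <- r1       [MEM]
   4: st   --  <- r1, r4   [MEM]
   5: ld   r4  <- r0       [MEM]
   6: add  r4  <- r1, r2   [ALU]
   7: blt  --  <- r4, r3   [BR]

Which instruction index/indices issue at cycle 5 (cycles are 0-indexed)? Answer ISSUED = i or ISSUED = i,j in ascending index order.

0. mul @i0  | no-port MUL/MUL
1. mul @i1  | no-port MUL/MUL
2. mul;ld @i2+i3  | dual
3. st @i4  | no-port MEM/MEM
4. ld @i5  | WAW r4
5. add @i6  | RAW r4
6. blt @i7  | tail

ISSUED = 6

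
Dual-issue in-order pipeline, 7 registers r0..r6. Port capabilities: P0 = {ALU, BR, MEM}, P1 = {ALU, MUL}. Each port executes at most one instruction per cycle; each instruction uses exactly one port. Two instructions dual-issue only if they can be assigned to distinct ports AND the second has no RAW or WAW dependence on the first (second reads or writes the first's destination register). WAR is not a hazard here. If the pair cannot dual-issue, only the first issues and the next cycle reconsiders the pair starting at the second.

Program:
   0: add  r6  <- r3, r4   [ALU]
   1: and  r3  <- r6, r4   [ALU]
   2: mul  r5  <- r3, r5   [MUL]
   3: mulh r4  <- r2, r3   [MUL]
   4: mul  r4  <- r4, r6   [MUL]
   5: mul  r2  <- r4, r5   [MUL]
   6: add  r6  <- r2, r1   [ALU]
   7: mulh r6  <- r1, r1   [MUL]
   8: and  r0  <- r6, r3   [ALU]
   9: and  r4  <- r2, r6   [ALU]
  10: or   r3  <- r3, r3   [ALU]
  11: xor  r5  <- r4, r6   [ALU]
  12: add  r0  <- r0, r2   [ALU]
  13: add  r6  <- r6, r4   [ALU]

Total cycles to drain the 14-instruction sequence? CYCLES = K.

[0] i0  add.ALU  -- RAW r6
[1] i1  and.ALU  -- RAW r3
[2] i2  mul.MUL  -- no-port MUL/MUL
[3] i3  mulh.MUL  -- no-port MUL/MUL
[4] i4  mul.MUL  -- no-port MUL/MUL
[5] i5  mul.MUL  -- RAW r2
[6] i6  add.ALU  -- WAW r6
[7] i7  mulh.MUL  -- RAW r6
[8] i8&i9  and.ALU+and.ALU  -- pair
[9] i10&i11  or.ALU+xor.ALU  -- pair
[10] i12&i13  add.ALU+add.ALU  -- pair

CYCLES = 11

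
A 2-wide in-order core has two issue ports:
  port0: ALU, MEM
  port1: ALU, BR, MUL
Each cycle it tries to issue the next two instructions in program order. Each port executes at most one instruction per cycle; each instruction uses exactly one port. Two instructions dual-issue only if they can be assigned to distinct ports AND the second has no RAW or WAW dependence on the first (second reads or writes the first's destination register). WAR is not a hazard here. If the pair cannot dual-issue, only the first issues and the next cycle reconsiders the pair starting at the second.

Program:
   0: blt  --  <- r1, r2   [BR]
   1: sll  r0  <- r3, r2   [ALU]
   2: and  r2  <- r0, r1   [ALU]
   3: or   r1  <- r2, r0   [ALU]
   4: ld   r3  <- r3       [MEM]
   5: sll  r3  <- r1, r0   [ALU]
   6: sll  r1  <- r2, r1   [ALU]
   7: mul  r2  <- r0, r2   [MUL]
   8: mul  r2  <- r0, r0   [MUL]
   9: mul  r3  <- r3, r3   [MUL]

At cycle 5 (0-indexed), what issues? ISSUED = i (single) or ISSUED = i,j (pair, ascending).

ISSUED = 8

#0 head=0: blt.BR sll.ALU i0+i1 dual
#1 head=2: and.ALU i2 RAW r2
#2 head=3: or.ALU ld.MEM i3+i4 dual
#3 head=5: sll.ALU sll.ALU i5+i6 dual
#4 head=7: mul.MUL i7 no-port MUL/MUL
#5 head=8: mul.MUL i8 no-port MUL/MUL
#6 head=9: mul.MUL i9 tail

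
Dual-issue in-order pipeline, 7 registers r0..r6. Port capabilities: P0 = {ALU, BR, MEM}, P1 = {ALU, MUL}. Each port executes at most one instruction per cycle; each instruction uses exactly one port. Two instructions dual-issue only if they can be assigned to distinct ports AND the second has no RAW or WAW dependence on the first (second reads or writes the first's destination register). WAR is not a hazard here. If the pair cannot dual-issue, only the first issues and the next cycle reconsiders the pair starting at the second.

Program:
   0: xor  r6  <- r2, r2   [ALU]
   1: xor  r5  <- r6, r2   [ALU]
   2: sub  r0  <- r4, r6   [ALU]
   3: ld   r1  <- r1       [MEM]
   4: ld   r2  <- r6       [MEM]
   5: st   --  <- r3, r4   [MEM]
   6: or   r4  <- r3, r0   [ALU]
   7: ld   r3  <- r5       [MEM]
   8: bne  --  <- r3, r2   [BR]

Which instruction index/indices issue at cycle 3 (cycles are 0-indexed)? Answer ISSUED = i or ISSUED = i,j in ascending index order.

ISSUED = 4

  cy0 -> i0 (xor.ALU) RAW r6
  cy1 -> i1+i2 (xor.ALU/sub.ALU) 2-wide
  cy2 -> i3 (ld.MEM) no-port MEM/MEM
  cy3 -> i4 (ld.MEM) no-port MEM/MEM
  cy4 -> i5+i6 (st.MEM/or.ALU) 2-wide
  cy5 -> i7 (ld.MEM) no-port MEM/BR
  cy6 -> i8 (bne.BR) tail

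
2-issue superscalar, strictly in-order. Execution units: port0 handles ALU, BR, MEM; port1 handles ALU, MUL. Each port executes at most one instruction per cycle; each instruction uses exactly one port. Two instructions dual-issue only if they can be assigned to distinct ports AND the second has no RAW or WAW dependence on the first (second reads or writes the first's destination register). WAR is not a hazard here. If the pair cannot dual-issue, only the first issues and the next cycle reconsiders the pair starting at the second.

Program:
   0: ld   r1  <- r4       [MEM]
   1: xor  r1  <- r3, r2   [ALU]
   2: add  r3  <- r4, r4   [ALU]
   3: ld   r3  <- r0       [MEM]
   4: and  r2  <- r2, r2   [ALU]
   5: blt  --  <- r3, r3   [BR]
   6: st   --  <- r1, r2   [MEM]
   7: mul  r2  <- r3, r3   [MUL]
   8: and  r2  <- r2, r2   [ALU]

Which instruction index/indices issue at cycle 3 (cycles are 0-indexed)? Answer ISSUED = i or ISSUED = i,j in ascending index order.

ISSUED = 5

#0 head=0: ld.MEM i0 WAW r1
#1 head=1: xor.ALU add.ALU i1/i2 pair
#2 head=3: ld.MEM and.ALU i3/i4 pair
#3 head=5: blt.BR i5 no-port BR/MEM
#4 head=6: st.MEM mul.MUL i6/i7 pair
#5 head=8: and.ALU i8 tail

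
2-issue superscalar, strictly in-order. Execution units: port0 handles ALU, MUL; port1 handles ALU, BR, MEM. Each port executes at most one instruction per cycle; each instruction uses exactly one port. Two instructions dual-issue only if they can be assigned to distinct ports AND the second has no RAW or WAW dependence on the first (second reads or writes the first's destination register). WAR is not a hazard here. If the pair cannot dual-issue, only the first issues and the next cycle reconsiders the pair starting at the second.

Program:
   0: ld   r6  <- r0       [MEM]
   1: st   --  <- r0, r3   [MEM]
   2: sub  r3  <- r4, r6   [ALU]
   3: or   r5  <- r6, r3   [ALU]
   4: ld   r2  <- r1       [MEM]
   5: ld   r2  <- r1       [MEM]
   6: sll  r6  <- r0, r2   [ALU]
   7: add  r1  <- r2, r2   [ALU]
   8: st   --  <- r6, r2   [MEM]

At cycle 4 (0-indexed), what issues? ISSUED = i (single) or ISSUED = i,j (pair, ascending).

ISSUED = 6,7

0. ld.MEM @i0  | no-port MEM/MEM
1. st.MEM;sub.ALU @i1,i2  | dual
2. or.ALU;ld.MEM @i3,i4  | dual
3. ld.MEM @i5  | RAW r2
4. sll.ALU;add.ALU @i6,i7  | dual
5. st.MEM @i8  | tail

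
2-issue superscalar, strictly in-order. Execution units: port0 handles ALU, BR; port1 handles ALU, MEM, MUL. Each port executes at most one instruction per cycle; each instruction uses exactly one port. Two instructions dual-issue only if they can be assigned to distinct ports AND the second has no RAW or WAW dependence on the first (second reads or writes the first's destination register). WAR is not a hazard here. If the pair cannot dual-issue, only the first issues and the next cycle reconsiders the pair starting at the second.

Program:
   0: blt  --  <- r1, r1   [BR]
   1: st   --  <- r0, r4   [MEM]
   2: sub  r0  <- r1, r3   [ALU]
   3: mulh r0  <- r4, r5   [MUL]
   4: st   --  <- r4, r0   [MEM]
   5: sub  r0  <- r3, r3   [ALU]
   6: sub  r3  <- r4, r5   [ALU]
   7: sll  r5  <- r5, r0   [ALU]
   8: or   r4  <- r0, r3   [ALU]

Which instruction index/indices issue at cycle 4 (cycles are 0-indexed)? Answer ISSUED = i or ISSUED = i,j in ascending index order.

ISSUED = 6,7

[0] i0+i1  blt;st  -- 2-wide
[1] i2  sub  -- WAW r0
[2] i3  mulh  -- no-port MUL/MEM
[3] i4+i5  st;sub  -- 2-wide
[4] i6+i7  sub;sll  -- 2-wide
[5] i8  or  -- tail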